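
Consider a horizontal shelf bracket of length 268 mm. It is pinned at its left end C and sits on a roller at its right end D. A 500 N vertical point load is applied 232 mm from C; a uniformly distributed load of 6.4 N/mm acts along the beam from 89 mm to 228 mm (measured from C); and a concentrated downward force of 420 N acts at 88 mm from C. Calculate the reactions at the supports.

C_x = 0, C_y = 712.7 N, D_y = 1097 N

Resultant of the distributed load: 6.4 × 139 = 889.6 N at 158.5 mm from C.
Taking moments about C: D_y·268 − 500·232 − (6.4·139)·158.5 − 420·88 = 0 → D_y = 293961.6/268 = 1096.87 ≈ 1097 N.
ΣF_y = 0: C_y + 1096.87 − 500 − 6.4·139 − 420 = 0 → C_y = 712.7 N.
ΣF_x = 0: no horizontal applied forces, so C_x = 0.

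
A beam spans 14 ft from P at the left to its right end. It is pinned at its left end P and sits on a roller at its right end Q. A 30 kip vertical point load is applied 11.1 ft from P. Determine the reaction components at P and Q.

P_x = 0, P_y = 6.214 kip, Q_y = 23.79 kip

ΣM about P: Q_y·14 − 30·11.1 = 0 → Q_y = 333/14 = 23.7857 ≈ 23.79 kip.
ΣF_y = 0: P_y + 23.7857 − 30 = 0 → P_y = 6.214 kip.
ΣF_x = 0: no horizontal applied forces, so P_x = 0.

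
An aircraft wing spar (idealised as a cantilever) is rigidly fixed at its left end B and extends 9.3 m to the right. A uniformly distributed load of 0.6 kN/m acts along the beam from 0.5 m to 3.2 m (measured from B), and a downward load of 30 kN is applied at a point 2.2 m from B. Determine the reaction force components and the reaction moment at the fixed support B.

B_x = 0, B_y = 31.62 kN, M_B = 69.00 kN·m

Resultant of the distributed load: 0.6 × 2.7 = 1.62 kN at 1.85 m from B.
ΣF_x = 0: B_x = 0.
ΣF_y = 0: B_y − 0.6·2.7 − 30 = 0 → B_y = 31.62 kN.
ΣM about B: M_B − (0.6·2.7)·1.85 − 30·2.2 = 0 → M_B = 69.00 kN·m.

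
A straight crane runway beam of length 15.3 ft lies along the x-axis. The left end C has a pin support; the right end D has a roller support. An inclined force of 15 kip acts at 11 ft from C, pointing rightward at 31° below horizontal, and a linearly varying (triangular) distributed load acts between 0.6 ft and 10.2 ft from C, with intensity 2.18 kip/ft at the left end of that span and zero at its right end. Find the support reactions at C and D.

Resultant of the triangular load: ½ × 2.18 × 9.6 = 10.464 kip, acting at 3.8 ft from C (one-third of the span from the peak).
Moments about C: D_y·15.3 − 15·sin31°·11 − (½·2.18·9.6)·3.8 = 0 → D_y = 124.744/15.3 = 8.1532 ≈ 8.153 kip.
ΣF_y = 0: C_y + 8.1532 − 15·sin31° − ½·2.18·9.6 = 0 → C_y = 10.04 kip.
ΣF_x = 0: C_x + 15·cos31° = 0 → C_x = -12.86 kip.

C_x = -12.86 kip, C_y = 10.04 kip, D_y = 8.153 kip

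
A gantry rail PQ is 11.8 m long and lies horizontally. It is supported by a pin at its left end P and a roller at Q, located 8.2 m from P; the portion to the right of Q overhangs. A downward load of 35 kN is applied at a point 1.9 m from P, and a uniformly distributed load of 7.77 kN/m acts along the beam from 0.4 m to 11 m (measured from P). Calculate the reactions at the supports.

Resultant of the distributed load: 7.77 × 10.6 = 82.362 kN at 5.7 m from P.
Taking moments about P: Q_y·8.2 − 35·1.9 − (7.77·10.6)·5.7 = 0 → Q_y = 535.9634/8.2 = 65.3614 ≈ 65.36 kN.
ΣF_y = 0: P_y + 65.3614 − 35 − 7.77·10.6 = 0 → P_y = 52.00 kN.
ΣF_x = 0: no horizontal applied forces, so P_x = 0.

P_x = 0, P_y = 52.00 kN, Q_y = 65.36 kN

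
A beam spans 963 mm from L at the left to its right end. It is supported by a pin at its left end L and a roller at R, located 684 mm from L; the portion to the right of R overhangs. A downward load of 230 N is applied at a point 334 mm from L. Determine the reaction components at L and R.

L_x = 0, L_y = 117.7 N, R_y = 112.3 N

Moments about L: R_y·684 − 230·334 = 0 → R_y = 76820/684 = 112.31 ≈ 112.3 N.
ΣF_y = 0: L_y + 112.31 − 230 = 0 → L_y = 117.7 N.
ΣF_x = 0: no horizontal applied forces, so L_x = 0.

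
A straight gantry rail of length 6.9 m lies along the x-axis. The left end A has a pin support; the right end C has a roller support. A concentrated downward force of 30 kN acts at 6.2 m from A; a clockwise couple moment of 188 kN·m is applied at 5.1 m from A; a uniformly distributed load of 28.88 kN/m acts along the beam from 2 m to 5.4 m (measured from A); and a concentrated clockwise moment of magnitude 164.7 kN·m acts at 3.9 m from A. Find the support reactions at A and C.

Resultant of the distributed load: 28.88 × 3.4 = 98.192 kN at 3.7 m from A.
Moments about A: C_y·6.9 − 30·6.2 − 188 − (28.88·3.4)·3.7 − 164.7 = 0 → C_y = 902.0104/6.9 = 130.726 ≈ 130.7 kN.
ΣF_y = 0: A_y + 130.726 − 30 − 28.88·3.4 = 0 → A_y = -2.534 kN.
ΣF_x = 0: no horizontal applied forces, so A_x = 0.

A_x = 0, A_y = -2.534 kN, C_y = 130.7 kN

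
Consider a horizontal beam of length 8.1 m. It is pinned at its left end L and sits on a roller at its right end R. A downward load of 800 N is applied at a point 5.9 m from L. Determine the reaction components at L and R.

Taking moments about L: R_y·8.1 − 800·5.9 = 0 → R_y = 4720/8.1 = 582.716 ≈ 582.7 N.
ΣF_y = 0: L_y + 582.716 − 800 = 0 → L_y = 217.3 N.
ΣF_x = 0: no horizontal applied forces, so L_x = 0.

L_x = 0, L_y = 217.3 N, R_y = 582.7 N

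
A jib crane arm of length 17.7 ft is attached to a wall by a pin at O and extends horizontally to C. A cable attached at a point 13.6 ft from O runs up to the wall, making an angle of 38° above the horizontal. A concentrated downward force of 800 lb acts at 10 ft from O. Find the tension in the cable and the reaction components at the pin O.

T = 955.5 lb, O_x = 752.9 lb, O_y = 211.8 lb

ΣM about O: T·sin38°·13.6 − 800·10 = 0 → T = 8000/(13.6·0.615661) = 955.453 ≈ 955.5 lb.
ΣF_x = 0: O_x − T·cos38° = 0 → O_x = 955.453 × 0.788011 = 752.9 lb.
ΣF_y = 0: O_y + T·sin38° − 800 = 0 → O_y = 800 − 955.453 × 0.615661 = 211.8 lb.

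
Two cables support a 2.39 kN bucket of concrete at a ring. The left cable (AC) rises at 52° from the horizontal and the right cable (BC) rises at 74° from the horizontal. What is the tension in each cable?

T_AC = 0.8143 kN, T_BC = 1.819 kN

ΣF_x = 0: −T_AC·cos52° + T_BC·cos74° = 0 → T_BC = 2.23359·T_AC.
ΣF_y = 0: T_AC·sin52° + T_BC·sin74° = 2.39.
Substitute: T_AC·(0.788011 + 2.23359·0.961262) = 2.39 → T_AC = 0.814289 ≈ 0.8143 kN.
Then T_BC = 2.23359 × 0.814289 = 1.819 kN.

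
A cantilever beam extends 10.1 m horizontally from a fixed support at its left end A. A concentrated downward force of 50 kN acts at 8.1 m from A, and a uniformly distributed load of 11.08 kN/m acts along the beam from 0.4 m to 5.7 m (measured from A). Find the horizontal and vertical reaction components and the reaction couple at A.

Resultant of the distributed load: 11.08 × 5.3 = 58.724 kN at 3.05 m from A.
ΣF_x = 0: A_x = 0.
ΣF_y = 0: A_y − 50 − 11.08·5.3 = 0 → A_y = 108.7 kN.
ΣM about A: M_A − 50·8.1 − (11.08·5.3)·3.05 = 0 → M_A = 584.1 kN·m.

A_x = 0, A_y = 108.7 kN, M_A = 584.1 kN·m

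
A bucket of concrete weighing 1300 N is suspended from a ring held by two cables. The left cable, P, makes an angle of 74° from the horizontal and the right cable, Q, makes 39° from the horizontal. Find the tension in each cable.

T_P = 1098 N, T_Q = 389.3 N

ΣF_x = 0: −T_P·cos74° + T_Q·cos39° = 0 → T_Q = 0.354679·T_P.
ΣF_y = 0: T_P·sin74° + T_Q·sin39° = 1300.
Substitute: T_P·(0.961262 + 0.354679·0.62932) = 1300 → T_P = 1097.54 ≈ 1098 N.
Then T_Q = 0.354679 × 1097.54 = 389.3 N.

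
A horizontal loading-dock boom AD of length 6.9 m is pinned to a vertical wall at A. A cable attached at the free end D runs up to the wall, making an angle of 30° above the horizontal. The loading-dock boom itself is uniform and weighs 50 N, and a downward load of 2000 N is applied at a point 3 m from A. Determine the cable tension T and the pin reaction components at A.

ΣM about A: T·sin30°·6.9 − 50·3.45 − 2000·3 = 0 → T = 6172.5/(6.9·0.5) = 1789.13 ≈ 1789 N.
ΣF_x = 0: A_x − T·cos30° = 0 → A_x = 1789.13 × 0.866025 = 1549 N.
ΣF_y = 0: A_y + T·sin30° − 50 − 2000 = 0 → A_y = 2050 − 1789.13 × 0.5 = 1155 N.

T = 1789 N, A_x = 1549 N, A_y = 1155 N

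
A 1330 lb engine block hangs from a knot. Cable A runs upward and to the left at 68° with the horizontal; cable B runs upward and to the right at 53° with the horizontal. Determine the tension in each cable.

ΣF_x = 0: −T_A·cos68° + T_B·cos53° = 0 → T_B = 0.622461·T_A.
ΣF_y = 0: T_A·sin68° + T_B·sin53° = 1330.
Substitute: T_A·(0.927184 + 0.622461·0.798636) = 1330 → T_A = 933.79 ≈ 933.8 lb.
Then T_B = 0.622461 × 933.79 = 581.2 lb.

T_A = 933.8 lb, T_B = 581.2 lb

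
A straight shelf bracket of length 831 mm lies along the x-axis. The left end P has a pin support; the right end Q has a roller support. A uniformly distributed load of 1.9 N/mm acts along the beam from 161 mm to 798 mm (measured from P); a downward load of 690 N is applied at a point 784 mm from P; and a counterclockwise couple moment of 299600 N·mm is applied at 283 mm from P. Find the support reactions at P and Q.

Resultant of the distributed load: 1.9 × 637 = 1210.3 N at 479.5 mm from P.
ΣM about P: Q_y·831 − (1.9·637)·479.5 − 690·784 + 299600 = 0 → Q_y = 821698.85/831 = 988.807 ≈ 988.8 N.
ΣF_y = 0: P_y + 988.807 − 1.9·637 − 690 = 0 → P_y = 911.5 N.
ΣF_x = 0: no horizontal applied forces, so P_x = 0.

P_x = 0, P_y = 911.5 N, Q_y = 988.8 N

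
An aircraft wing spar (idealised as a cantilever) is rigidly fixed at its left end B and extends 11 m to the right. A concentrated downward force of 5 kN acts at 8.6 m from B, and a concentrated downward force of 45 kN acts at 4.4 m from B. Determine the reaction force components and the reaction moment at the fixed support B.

B_x = 0, B_y = 50.00 kN, M_B = 241.0 kN·m

ΣF_x = 0: B_x = 0.
ΣF_y = 0: B_y − 5 − 45 = 0 → B_y = 50.00 kN.
ΣM about B: M_B − 5·8.6 − 45·4.4 = 0 → M_B = 241.0 kN·m.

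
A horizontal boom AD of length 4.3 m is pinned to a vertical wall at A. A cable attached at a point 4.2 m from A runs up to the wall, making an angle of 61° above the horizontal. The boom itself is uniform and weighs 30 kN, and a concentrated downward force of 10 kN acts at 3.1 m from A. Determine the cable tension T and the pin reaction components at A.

T = 26.00 kN, A_x = 12.60 kN, A_y = 17.26 kN

ΣM about A: T·sin61°·4.2 − 30·2.15 − 10·3.1 = 0 → T = 95.5/(4.2·0.87462) = 25.9977 ≈ 26.00 kN.
ΣF_x = 0: A_x − T·cos61° = 0 → A_x = 25.9977 × 0.48481 = 12.60 kN.
ΣF_y = 0: A_y + T·sin61° − 30 − 10 = 0 → A_y = 40 − 25.9977 × 0.87462 = 17.26 kN.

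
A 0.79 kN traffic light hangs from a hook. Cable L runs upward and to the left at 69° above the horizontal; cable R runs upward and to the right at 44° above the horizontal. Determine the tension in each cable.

ΣF_x = 0: −T_L·cos69° + T_R·cos44° = 0 → T_R = 0.49819·T_L.
ΣF_y = 0: T_L·sin69° + T_R·sin44° = 0.79.
Substitute: T_L·(0.93358 + 0.49819·0.694658) = 0.79 → T_L = 0.617356 ≈ 0.6174 kN.
Then T_R = 0.49819 × 0.617356 = 0.3076 kN.

T_L = 0.6174 kN, T_R = 0.3076 kN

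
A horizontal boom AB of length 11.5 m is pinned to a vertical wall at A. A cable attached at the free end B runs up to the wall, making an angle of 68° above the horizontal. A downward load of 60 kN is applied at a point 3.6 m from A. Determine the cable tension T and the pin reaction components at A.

ΣM about A: T·sin68°·11.5 − 60·3.6 = 0 → T = 216/(11.5·0.927184) = 20.2577 ≈ 20.26 kN.
ΣF_x = 0: A_x − T·cos68° = 0 → A_x = 20.2577 × 0.374607 = 7.589 kN.
ΣF_y = 0: A_y + T·sin68° − 60 = 0 → A_y = 60 − 20.2577 × 0.927184 = 41.22 kN.

T = 20.26 kN, A_x = 7.589 kN, A_y = 41.22 kN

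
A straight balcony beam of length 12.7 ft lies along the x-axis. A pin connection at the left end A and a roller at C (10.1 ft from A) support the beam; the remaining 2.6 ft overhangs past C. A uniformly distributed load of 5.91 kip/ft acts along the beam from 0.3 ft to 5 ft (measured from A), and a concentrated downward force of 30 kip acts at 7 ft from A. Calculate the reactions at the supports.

A_x = 0, A_y = 29.70 kip, C_y = 28.08 kip

Resultant of the distributed load: 5.91 × 4.7 = 27.777 kip at 2.65 ft from A.
Moments about A: C_y·10.1 − (5.91·4.7)·2.65 − 30·7 = 0 → C_y = 283.60905/10.1 = 28.0801 ≈ 28.08 kip.
ΣF_y = 0: A_y + 28.0801 − 5.91·4.7 − 30 = 0 → A_y = 29.70 kip.
ΣF_x = 0: no horizontal applied forces, so A_x = 0.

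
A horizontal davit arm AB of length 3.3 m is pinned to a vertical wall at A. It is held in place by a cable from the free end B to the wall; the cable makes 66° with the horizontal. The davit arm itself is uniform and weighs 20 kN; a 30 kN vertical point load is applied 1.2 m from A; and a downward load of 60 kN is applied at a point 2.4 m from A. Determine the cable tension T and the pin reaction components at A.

T = 70.65 kN, A_x = 28.74 kN, A_y = 45.45 kN

ΣM about A: T·sin66°·3.3 − 20·1.65 − 30·1.2 − 60·2.4 = 0 → T = 213/(3.3·0.913545) = 70.6538 ≈ 70.65 kN.
ΣF_x = 0: A_x − T·cos66° = 0 → A_x = 70.6538 × 0.406737 = 28.74 kN.
ΣF_y = 0: A_y + T·sin66° − 20 − 30 − 60 = 0 → A_y = 110 − 70.6538 × 0.913545 = 45.45 kN.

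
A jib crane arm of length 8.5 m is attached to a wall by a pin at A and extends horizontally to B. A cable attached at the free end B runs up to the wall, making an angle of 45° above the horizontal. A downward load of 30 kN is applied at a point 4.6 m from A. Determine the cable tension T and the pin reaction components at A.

T = 22.96 kN, A_x = 16.24 kN, A_y = 13.76 kN

ΣM about A: T·sin45°·8.5 − 30·4.6 = 0 → T = 138/(8.5·0.707107) = 22.9602 ≈ 22.96 kN.
ΣF_x = 0: A_x − T·cos45° = 0 → A_x = 22.9602 × 0.707107 = 16.24 kN.
ΣF_y = 0: A_y + T·sin45° − 30 = 0 → A_y = 30 − 22.9602 × 0.707107 = 13.76 kN.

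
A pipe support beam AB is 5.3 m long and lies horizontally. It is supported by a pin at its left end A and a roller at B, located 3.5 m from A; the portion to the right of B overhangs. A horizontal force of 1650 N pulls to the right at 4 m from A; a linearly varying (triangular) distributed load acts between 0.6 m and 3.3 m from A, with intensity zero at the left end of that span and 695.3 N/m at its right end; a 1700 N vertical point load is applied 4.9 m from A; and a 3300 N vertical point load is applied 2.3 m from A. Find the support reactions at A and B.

A_x = -1650 N, A_y = 746.4 N, B_y = 5192 N

Resultant of the triangular load: ½ × 695.3 × 2.7 = 938.655 N, acting at 2.4 m from A (one-third of the span from the peak).
Taking moments about A: B_y·3.5 − (½·695.3·2.7)·2.4 − 1700·4.9 − 3300·2.3 = 0 → B_y = 18172.772/3.5 = 5192.22 ≈ 5192 N.
ΣF_y = 0: A_y + 5192.22 − ½·695.3·2.7 − 1700 − 3300 = 0 → A_y = 746.4 N.
ΣF_x = 0: A_x + 1650 = 0 → A_x = -1650 N.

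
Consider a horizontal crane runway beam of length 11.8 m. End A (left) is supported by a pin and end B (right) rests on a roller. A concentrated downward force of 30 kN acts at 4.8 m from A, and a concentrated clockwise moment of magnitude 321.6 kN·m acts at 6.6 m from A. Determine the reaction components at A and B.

Moments about A: B_y·11.8 − 30·4.8 − 321.6 = 0 → B_y = 465.6/11.8 = 39.4576 ≈ 39.46 kN.
ΣF_y = 0: A_y + 39.4576 − 30 = 0 → A_y = -9.458 kN.
ΣF_x = 0: no horizontal applied forces, so A_x = 0.

A_x = 0, A_y = -9.458 kN, B_y = 39.46 kN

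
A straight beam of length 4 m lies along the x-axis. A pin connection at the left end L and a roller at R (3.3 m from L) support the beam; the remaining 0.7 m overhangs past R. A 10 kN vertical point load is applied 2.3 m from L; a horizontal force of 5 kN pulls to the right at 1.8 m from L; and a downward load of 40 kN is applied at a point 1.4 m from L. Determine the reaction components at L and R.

L_x = -5.000 kN, L_y = 26.06 kN, R_y = 23.94 kN

ΣM about L: R_y·3.3 − 10·2.3 − 40·1.4 = 0 → R_y = 79/3.3 = 23.9394 ≈ 23.94 kN.
ΣF_y = 0: L_y + 23.9394 − 10 − 40 = 0 → L_y = 26.06 kN.
ΣF_x = 0: L_x + 5 = 0 → L_x = -5.000 kN.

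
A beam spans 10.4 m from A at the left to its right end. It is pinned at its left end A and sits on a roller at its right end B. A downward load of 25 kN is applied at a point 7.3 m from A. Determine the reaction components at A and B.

A_x = 0, A_y = 7.452 kN, B_y = 17.55 kN

Taking moments about A: B_y·10.4 − 25·7.3 = 0 → B_y = 182.5/10.4 = 17.5481 ≈ 17.55 kN.
ΣF_y = 0: A_y + 17.5481 − 25 = 0 → A_y = 7.452 kN.
ΣF_x = 0: no horizontal applied forces, so A_x = 0.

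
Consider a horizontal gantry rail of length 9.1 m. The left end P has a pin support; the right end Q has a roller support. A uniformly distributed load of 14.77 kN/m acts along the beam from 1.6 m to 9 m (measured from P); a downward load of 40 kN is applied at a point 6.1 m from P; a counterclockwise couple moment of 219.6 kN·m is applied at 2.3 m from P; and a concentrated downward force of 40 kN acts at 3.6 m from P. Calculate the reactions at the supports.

P_x = 0, P_y = 107.1 kN, Q_y = 82.16 kN

Resultant of the distributed load: 14.77 × 7.4 = 109.298 kN at 5.3 m from P.
ΣM about P: Q_y·9.1 − (14.77·7.4)·5.3 − 40·6.1 + 219.6 − 40·3.6 = 0 → Q_y = 747.6794/9.1 = 82.1626 ≈ 82.16 kN.
ΣF_y = 0: P_y + 82.1626 − 14.77·7.4 − 40 − 40 = 0 → P_y = 107.1 kN.
ΣF_x = 0: no horizontal applied forces, so P_x = 0.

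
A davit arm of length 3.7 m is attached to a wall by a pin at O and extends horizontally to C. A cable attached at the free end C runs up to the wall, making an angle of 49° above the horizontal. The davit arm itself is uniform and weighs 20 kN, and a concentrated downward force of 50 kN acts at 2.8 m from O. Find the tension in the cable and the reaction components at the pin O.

T = 63.39 kN, O_x = 41.58 kN, O_y = 22.16 kN

ΣM about O: T·sin49°·3.7 − 20·1.85 − 50·2.8 = 0 → T = 177/(3.7·0.75471) = 63.3857 ≈ 63.39 kN.
ΣF_x = 0: O_x − T·cos49° = 0 → O_x = 63.3857 × 0.656059 = 41.58 kN.
ΣF_y = 0: O_y + T·sin49° − 20 − 50 = 0 → O_y = 70 − 63.3857 × 0.75471 = 22.16 kN.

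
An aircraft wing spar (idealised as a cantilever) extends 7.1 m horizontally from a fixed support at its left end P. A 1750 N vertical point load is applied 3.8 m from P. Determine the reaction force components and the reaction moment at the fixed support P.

P_x = 0, P_y = 1750 N, M_P = 6650 N·m

ΣF_x = 0: P_x = 0.
ΣF_y = 0: P_y − 1750 = 0 → P_y = 1750 N.
ΣM about P: M_P − 1750·3.8 = 0 → M_P = 6650 N·m.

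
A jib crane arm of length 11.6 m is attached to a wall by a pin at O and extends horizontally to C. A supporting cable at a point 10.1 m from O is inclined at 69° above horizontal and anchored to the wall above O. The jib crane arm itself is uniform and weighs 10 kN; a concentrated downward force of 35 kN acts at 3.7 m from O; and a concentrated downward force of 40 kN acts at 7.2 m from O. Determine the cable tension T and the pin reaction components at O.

ΣM about O: T·sin69°·10.1 − 10·5.8 − 35·3.7 − 40·7.2 = 0 → T = 475.5/(10.1·0.93358) = 50.4287 ≈ 50.43 kN.
ΣF_x = 0: O_x − T·cos69° = 0 → O_x = 50.4287 × 0.358368 = 18.07 kN.
ΣF_y = 0: O_y + T·sin69° − 10 − 35 − 40 = 0 → O_y = 85 − 50.4287 × 0.93358 = 37.92 kN.

T = 50.43 kN, O_x = 18.07 kN, O_y = 37.92 kN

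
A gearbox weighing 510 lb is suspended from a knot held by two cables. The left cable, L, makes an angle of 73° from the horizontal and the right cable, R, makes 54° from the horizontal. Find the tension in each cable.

T_L = 375.4 lb, T_R = 186.7 lb

ΣF_x = 0: −T_L·cos73° + T_R·cos54° = 0 → T_R = 0.497412·T_L.
ΣF_y = 0: T_L·sin73° + T_R·sin54° = 510.
Substitute: T_L·(0.956305 + 0.497412·0.809017) = 510 → T_L = 375.353 ≈ 375.4 lb.
Then T_R = 0.497412 × 375.353 = 186.7 lb.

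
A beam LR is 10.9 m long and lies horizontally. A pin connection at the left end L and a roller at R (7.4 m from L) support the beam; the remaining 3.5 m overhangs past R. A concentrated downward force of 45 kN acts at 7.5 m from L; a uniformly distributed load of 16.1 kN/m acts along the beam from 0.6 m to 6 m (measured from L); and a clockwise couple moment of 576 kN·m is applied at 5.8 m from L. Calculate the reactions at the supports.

L_x = 0, L_y = -30.28 kN, R_y = 162.2 kN

Resultant of the distributed load: 16.1 × 5.4 = 86.94 kN at 3.3 m from L.
Taking moments about L: R_y·7.4 − 45·7.5 − (16.1·5.4)·3.3 − 576 = 0 → R_y = 1200.402/7.4 = 162.216 ≈ 162.2 kN.
ΣF_y = 0: L_y + 162.216 − 45 − 16.1·5.4 = 0 → L_y = -30.28 kN.
ΣF_x = 0: no horizontal applied forces, so L_x = 0.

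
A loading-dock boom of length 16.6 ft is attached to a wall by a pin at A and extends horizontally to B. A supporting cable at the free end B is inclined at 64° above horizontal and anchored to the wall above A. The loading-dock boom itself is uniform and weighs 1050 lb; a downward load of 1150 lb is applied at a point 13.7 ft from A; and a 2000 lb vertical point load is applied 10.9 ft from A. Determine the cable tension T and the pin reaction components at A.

T = 3101 lb, A_x = 1359 lb, A_y = 1413 lb

ΣM about A: T·sin64°·16.6 − 1050·8.3 − 1150·13.7 − 2000·10.9 = 0 → T = 46270/(16.6·0.898794) = 3101.21 ≈ 3101 lb.
ΣF_x = 0: A_x − T·cos64° = 0 → A_x = 3101.21 × 0.438371 = 1359 lb.
ΣF_y = 0: A_y + T·sin64° − 1050 − 1150 − 2000 = 0 → A_y = 4200 − 3101.21 × 0.898794 = 1413 lb.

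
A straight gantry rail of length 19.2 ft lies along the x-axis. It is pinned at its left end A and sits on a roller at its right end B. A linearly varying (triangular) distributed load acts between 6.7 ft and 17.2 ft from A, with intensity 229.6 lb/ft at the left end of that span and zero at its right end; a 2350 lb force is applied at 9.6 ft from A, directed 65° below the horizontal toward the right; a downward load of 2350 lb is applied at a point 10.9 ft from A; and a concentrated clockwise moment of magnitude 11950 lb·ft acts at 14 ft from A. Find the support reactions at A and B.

A_x = -993.2 lb, A_y = 2023 lb, B_y = 3662 lb

Resultant of the triangular load: ½ × 229.6 × 10.5 = 1205.4 lb, acting at 10.2 ft from A (one-third of the span from the peak).
Taking moments about A: B_y·19.2 − (½·229.6·10.5)·10.2 − 2350·sin65°·9.6 − 2350·10.9 − 11950 = 0 → B_y = 70306.4/19.2 = 3661.79 ≈ 3662 lb.
ΣF_y = 0: A_y + 3661.79 − ½·229.6·10.5 − 2350·sin65° − 2350 = 0 → A_y = 2023 lb.
ΣF_x = 0: A_x + 2350·cos65° = 0 → A_x = -993.2 lb.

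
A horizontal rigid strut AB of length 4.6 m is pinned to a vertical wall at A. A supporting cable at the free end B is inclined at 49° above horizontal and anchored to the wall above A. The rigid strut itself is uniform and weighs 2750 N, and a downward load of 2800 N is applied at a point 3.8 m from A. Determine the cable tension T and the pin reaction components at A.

T = 4887 N, A_x = 3206 N, A_y = 1862 N

ΣM about A: T·sin49°·4.6 − 2750·2.3 − 2800·3.8 = 0 → T = 16965/(4.6·0.75471) = 4886.7 ≈ 4887 N.
ΣF_x = 0: A_x − T·cos49° = 0 → A_x = 4886.7 × 0.656059 = 3206 N.
ΣF_y = 0: A_y + T·sin49° − 2750 − 2800 = 0 → A_y = 5550 − 4886.7 × 0.75471 = 1862 N.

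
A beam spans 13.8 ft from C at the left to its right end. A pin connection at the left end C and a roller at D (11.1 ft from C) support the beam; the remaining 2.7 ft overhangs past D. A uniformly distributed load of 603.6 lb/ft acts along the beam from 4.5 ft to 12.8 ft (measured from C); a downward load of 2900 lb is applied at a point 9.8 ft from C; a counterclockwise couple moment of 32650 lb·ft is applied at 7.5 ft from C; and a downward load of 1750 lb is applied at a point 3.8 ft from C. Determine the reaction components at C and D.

C_x = 0, C_y = 5538 lb, D_y = 4122 lb

Resultant of the distributed load: 603.6 × 8.3 = 5009.88 lb at 8.65 ft from C.
ΣM about C: D_y·11.1 − (603.6·8.3)·8.65 − 2900·9.8 + 32650 − 1750·3.8 = 0 → D_y = 45755.462/11.1 = 4122.11 ≈ 4122 lb.
ΣF_y = 0: C_y + 4122.11 − 603.6·8.3 − 2900 − 1750 = 0 → C_y = 5538 lb.
ΣF_x = 0: no horizontal applied forces, so C_x = 0.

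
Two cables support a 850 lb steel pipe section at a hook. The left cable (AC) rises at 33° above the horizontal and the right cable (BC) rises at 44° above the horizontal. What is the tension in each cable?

ΣF_x = 0: −T_AC·cos33° + T_BC·cos44° = 0 → T_BC = 1.16589·T_AC.
ΣF_y = 0: T_AC·sin33° + T_BC·sin44° = 850.
Substitute: T_AC·(0.544639 + 1.16589·0.694658) = 850 → T_AC = 627.522 ≈ 627.5 lb.
Then T_BC = 1.16589 × 627.522 = 731.6 lb.

T_AC = 627.5 lb, T_BC = 731.6 lb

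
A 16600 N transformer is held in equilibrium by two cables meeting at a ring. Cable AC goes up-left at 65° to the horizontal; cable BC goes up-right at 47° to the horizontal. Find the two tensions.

ΣF_x = 0: −T_AC·cos65° + T_BC·cos47° = 0 → T_BC = 0.619676·T_AC.
ΣF_y = 0: T_AC·sin65° + T_BC·sin47° = 16600.
Substitute: T_AC·(0.906308 + 0.619676·0.731354) = 16600 → T_AC = 12210.3 ≈ 12210 N.
Then T_BC = 0.619676 × 12210.3 = 7566 N.

T_AC = 12210 N, T_BC = 7566 N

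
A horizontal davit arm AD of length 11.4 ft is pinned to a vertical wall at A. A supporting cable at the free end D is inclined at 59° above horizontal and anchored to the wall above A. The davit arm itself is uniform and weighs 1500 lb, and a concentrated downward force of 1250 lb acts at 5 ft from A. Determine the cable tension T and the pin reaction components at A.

ΣM about A: T·sin59°·11.4 − 1500·5.7 − 1250·5 = 0 → T = 14800/(11.4·0.857167) = 1514.58 ≈ 1515 lb.
ΣF_x = 0: A_x − T·cos59° = 0 → A_x = 1514.58 × 0.515038 = 780.1 lb.
ΣF_y = 0: A_y + T·sin59° − 1500 − 1250 = 0 → A_y = 2750 − 1514.58 × 0.857167 = 1452 lb.

T = 1515 lb, A_x = 780.1 lb, A_y = 1452 lb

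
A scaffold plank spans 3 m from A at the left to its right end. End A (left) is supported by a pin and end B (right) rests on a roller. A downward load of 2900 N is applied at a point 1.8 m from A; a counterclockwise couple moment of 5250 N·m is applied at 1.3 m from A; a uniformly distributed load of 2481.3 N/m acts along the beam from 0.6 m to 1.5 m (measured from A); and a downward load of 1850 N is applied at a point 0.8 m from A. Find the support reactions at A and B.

A_x = 0, A_y = 5718 N, B_y = 1265 N

Resultant of the distributed load: 2481.3 × 0.9 = 2233.17 N at 1.05 m from A.
Taking moments about A: B_y·3 − 2900·1.8 + 5250 − (2481.3·0.9)·1.05 − 1850·0.8 = 0 → B_y = 3794.8285/3 = 1264.94 ≈ 1265 N.
ΣF_y = 0: A_y + 1264.94 − 2900 − 2481.3·0.9 − 1850 = 0 → A_y = 5718 N.
ΣF_x = 0: no horizontal applied forces, so A_x = 0.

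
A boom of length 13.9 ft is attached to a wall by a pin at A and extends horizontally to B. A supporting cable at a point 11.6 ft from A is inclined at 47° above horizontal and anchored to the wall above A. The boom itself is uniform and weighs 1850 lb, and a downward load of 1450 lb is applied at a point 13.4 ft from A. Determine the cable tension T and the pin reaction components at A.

T = 3806 lb, A_x = 2596 lb, A_y = 516.6 lb

ΣM about A: T·sin47°·11.6 − 1850·6.95 − 1450·13.4 = 0 → T = 32287.5/(11.6·0.731354) = 3805.82 ≈ 3806 lb.
ΣF_x = 0: A_x − T·cos47° = 0 → A_x = 3805.82 × 0.681998 = 2596 lb.
ΣF_y = 0: A_y + T·sin47° − 1850 − 1450 = 0 → A_y = 3300 − 3805.82 × 0.731354 = 516.6 lb.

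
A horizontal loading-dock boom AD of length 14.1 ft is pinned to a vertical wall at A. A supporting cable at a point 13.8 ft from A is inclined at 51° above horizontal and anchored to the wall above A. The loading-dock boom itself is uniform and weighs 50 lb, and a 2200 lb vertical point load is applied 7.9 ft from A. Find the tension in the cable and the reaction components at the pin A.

T = 1653 lb, A_x = 1041 lb, A_y = 965.0 lb

ΣM about A: T·sin51°·13.8 − 50·7.05 − 2200·7.9 = 0 → T = 17732.5/(13.8·0.777146) = 1653.44 ≈ 1653 lb.
ΣF_x = 0: A_x − T·cos51° = 0 → A_x = 1653.44 × 0.62932 = 1041 lb.
ΣF_y = 0: A_y + T·sin51° − 50 − 2200 = 0 → A_y = 2250 − 1653.44 × 0.777146 = 965.0 lb.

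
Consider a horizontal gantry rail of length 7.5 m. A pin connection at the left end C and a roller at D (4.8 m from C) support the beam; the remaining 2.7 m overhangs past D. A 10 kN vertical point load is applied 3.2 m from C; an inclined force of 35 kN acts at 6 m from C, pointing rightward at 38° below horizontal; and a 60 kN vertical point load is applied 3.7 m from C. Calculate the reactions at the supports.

Taking moments about C: D_y·4.8 − 10·3.2 − 35·sin38°·6 − 60·3.7 = 0 → D_y = 383.289/4.8 = 79.8519 ≈ 79.85 kN.
ΣF_y = 0: C_y + 79.8519 − 10 − 35·sin38° − 60 = 0 → C_y = 11.70 kN.
ΣF_x = 0: C_x + 35·cos38° = 0 → C_x = -27.58 kN.

C_x = -27.58 kN, C_y = 11.70 kN, D_y = 79.85 kN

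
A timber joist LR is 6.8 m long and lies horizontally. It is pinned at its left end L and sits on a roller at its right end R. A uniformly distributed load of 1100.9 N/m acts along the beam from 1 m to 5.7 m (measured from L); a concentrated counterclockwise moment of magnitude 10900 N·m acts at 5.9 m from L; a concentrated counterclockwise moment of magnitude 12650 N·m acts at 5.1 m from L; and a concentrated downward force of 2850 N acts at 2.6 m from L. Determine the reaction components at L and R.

Resultant of the distributed load: 1100.9 × 4.7 = 5174.23 N at 3.35 m from L.
ΣM about L: R_y·6.8 − (1100.9·4.7)·3.35 + 10900 + 12650 − 2850·2.6 = 0 → R_y = 1193.6705/6.8 = 175.54 ≈ 175.5 N.
ΣF_y = 0: L_y + 175.54 − 1100.9·4.7 − 2850 = 0 → L_y = 7849 N.
ΣF_x = 0: no horizontal applied forces, so L_x = 0.

L_x = 0, L_y = 7849 N, R_y = 175.5 N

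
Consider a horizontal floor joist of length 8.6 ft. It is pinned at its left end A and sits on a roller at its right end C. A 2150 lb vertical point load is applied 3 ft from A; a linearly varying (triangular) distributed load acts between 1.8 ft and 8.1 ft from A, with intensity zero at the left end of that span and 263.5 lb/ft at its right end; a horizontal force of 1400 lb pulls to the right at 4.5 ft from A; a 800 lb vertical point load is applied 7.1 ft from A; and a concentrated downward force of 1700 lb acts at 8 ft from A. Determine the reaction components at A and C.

A_x = -1400 lb, A_y = 1909 lb, C_y = 3571 lb

Resultant of the triangular load: ½ × 263.5 × 6.3 = 830.025 lb, acting at 6 ft from A (one-third of the span from the peak).
ΣM about A: C_y·8.6 − 2150·3 − (½·263.5·6.3)·6 − 800·7.1 − 1700·8 = 0 → C_y = 30710.15/8.6 = 3570.95 ≈ 3571 lb.
ΣF_y = 0: A_y + 3570.95 − 2150 − ½·263.5·6.3 − 800 − 1700 = 0 → A_y = 1909 lb.
ΣF_x = 0: A_x + 1400 = 0 → A_x = -1400 lb.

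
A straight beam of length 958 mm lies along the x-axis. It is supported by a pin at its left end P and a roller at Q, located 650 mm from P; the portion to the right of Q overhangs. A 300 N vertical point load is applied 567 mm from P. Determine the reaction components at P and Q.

ΣM about P: Q_y·650 − 300·567 = 0 → Q_y = 170100/650 = 261.692 ≈ 261.7 N.
ΣF_y = 0: P_y + 261.692 − 300 = 0 → P_y = 38.31 N.
ΣF_x = 0: no horizontal applied forces, so P_x = 0.

P_x = 0, P_y = 38.31 N, Q_y = 261.7 N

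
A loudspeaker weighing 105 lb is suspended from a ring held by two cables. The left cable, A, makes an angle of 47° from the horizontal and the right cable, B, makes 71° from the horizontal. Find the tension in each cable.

ΣF_x = 0: −T_A·cos47° + T_B·cos71° = 0 → T_B = 2.09479·T_A.
ΣF_y = 0: T_A·sin47° + T_B·sin71° = 105.
Substitute: T_A·(0.731354 + 2.09479·0.945519) = 105 → T_A = 38.7166 ≈ 38.72 lb.
Then T_B = 2.09479 × 38.7166 = 81.10 lb.

T_A = 38.72 lb, T_B = 81.10 lb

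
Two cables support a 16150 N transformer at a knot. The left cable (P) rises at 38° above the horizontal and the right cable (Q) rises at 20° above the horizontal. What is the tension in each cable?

T_P = 17900 N, T_Q = 15010 N

ΣF_x = 0: −T_P·cos38° + T_Q·cos20° = 0 → T_Q = 0.838584·T_P.
ΣF_y = 0: T_P·sin38° + T_Q·sin20° = 16150.
Substitute: T_P·(0.615661 + 0.838584·0.34202) = 16150 → T_P = 17895.3 ≈ 17900 N.
Then T_Q = 0.838584 × 17895.3 = 15010 N.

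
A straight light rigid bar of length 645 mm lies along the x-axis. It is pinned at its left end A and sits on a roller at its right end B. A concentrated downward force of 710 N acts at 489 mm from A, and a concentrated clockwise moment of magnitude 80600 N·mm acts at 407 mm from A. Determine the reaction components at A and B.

A_x = 0, A_y = 46.76 N, B_y = 663.2 N

ΣM about A: B_y·645 − 710·489 − 80600 = 0 → B_y = 427790/645 = 663.24 ≈ 663.2 N.
ΣF_y = 0: A_y + 663.24 − 710 = 0 → A_y = 46.76 N.
ΣF_x = 0: no horizontal applied forces, so A_x = 0.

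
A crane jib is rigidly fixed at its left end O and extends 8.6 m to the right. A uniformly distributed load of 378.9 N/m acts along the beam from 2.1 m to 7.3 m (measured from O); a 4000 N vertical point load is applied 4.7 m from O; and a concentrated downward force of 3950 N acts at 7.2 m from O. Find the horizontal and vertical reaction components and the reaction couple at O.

O_x = 0, O_y = 9920 N, M_O = 56500 N·m

Resultant of the distributed load: 378.9 × 5.2 = 1970.28 N at 4.7 m from O.
ΣF_x = 0: O_x = 0.
ΣF_y = 0: O_y − 378.9·5.2 − 4000 − 3950 = 0 → O_y = 9920 N.
ΣM about O: M_O − (378.9·5.2)·4.7 − 4000·4.7 − 3950·7.2 = 0 → M_O = 56500 N·m.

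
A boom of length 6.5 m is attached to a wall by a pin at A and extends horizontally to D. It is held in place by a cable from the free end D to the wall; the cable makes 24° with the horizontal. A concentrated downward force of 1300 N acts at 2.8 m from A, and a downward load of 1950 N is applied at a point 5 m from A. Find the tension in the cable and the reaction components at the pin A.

ΣM about A: T·sin24°·6.5 − 1300·2.8 − 1950·5 = 0 → T = 13390/(6.5·0.406737) = 5064.7 ≈ 5065 N.
ΣF_x = 0: A_x − T·cos24° = 0 → A_x = 5064.7 × 0.913545 = 4627 N.
ΣF_y = 0: A_y + T·sin24° − 1300 − 1950 = 0 → A_y = 3250 − 5064.7 × 0.406737 = 1190 N.

T = 5065 N, A_x = 4627 N, A_y = 1190 N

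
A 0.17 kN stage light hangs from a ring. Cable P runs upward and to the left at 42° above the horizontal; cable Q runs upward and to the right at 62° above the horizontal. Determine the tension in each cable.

T_P = 0.08225 kN, T_Q = 0.1302 kN

ΣF_x = 0: −T_P·cos42° + T_Q·cos62° = 0 → T_Q = 1.58294·T_P.
ΣF_y = 0: T_P·sin42° + T_Q·sin62° = 0.17.
Substitute: T_P·(0.669131 + 1.58294·0.882948) = 0.17 → T_P = 0.0822534 ≈ 0.08225 kN.
Then T_Q = 1.58294 × 0.0822534 = 0.1302 kN.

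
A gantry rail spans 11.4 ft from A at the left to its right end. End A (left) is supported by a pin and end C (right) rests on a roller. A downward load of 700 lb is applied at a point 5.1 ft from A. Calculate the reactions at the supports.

Moments about A: C_y·11.4 − 700·5.1 = 0 → C_y = 3570/11.4 = 313.158 ≈ 313.2 lb.
ΣF_y = 0: A_y + 313.158 − 700 = 0 → A_y = 386.8 lb.
ΣF_x = 0: no horizontal applied forces, so A_x = 0.

A_x = 0, A_y = 386.8 lb, C_y = 313.2 lb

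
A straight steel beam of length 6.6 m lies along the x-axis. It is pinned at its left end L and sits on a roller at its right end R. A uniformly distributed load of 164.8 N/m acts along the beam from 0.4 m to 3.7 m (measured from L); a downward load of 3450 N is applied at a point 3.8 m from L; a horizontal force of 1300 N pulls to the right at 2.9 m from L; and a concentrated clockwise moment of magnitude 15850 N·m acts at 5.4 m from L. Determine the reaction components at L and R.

Resultant of the distributed load: 164.8 × 3.3 = 543.84 N at 2.05 m from L.
Taking moments about L: R_y·6.6 − (164.8·3.3)·2.05 − 3450·3.8 − 15850 = 0 → R_y = 30074.872/6.6 = 4556.8 ≈ 4557 N.
ΣF_y = 0: L_y + 4556.8 − 164.8·3.3 − 3450 = 0 → L_y = -563.0 N.
ΣF_x = 0: L_x + 1300 = 0 → L_x = -1300 N.

L_x = -1300 N, L_y = -563.0 N, R_y = 4557 N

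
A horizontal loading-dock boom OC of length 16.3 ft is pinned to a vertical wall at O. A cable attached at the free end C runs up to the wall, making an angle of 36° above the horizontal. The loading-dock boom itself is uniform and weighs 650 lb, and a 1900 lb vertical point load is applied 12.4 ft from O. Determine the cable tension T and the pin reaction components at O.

T = 3012 lb, O_x = 2437 lb, O_y = 779.6 lb

ΣM about O: T·sin36°·16.3 − 650·8.15 − 1900·12.4 = 0 → T = 28857.5/(16.3·0.587785) = 3011.98 ≈ 3012 lb.
ΣF_x = 0: O_x − T·cos36° = 0 → O_x = 3011.98 × 0.809017 = 2437 lb.
ΣF_y = 0: O_y + T·sin36° − 650 − 1900 = 0 → O_y = 2550 − 3011.98 × 0.587785 = 779.6 lb.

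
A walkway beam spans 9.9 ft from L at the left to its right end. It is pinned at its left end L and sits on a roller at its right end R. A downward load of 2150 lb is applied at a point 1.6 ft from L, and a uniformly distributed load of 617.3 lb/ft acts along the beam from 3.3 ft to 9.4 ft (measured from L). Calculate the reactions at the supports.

L_x = 0, L_y = 3153 lb, R_y = 2763 lb

Resultant of the distributed load: 617.3 × 6.1 = 3765.53 lb at 6.35 ft from L.
ΣM about L: R_y·9.9 − 2150·1.6 − (617.3·6.1)·6.35 = 0 → R_y = 27351.1155/9.9 = 2762.74 ≈ 2763 lb.
ΣF_y = 0: L_y + 2762.74 − 2150 − 617.3·6.1 = 0 → L_y = 3153 lb.
ΣF_x = 0: no horizontal applied forces, so L_x = 0.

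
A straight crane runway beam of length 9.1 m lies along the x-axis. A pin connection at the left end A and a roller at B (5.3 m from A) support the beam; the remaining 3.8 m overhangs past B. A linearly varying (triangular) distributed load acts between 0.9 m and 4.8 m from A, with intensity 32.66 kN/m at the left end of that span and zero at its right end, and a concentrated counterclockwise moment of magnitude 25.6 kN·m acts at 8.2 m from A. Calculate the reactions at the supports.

A_x = 0, A_y = 42.08 kN, B_y = 21.61 kN

Resultant of the triangular load: ½ × 32.66 × 3.9 = 63.687 kN, acting at 2.2 m from A (one-third of the span from the peak).
Moments about A: B_y·5.3 − (½·32.66·3.9)·2.2 + 25.6 = 0 → B_y = 114.5114/5.3 = 21.6059 ≈ 21.61 kN.
ΣF_y = 0: A_y + 21.6059 − ½·32.66·3.9 = 0 → A_y = 42.08 kN.
ΣF_x = 0: no horizontal applied forces, so A_x = 0.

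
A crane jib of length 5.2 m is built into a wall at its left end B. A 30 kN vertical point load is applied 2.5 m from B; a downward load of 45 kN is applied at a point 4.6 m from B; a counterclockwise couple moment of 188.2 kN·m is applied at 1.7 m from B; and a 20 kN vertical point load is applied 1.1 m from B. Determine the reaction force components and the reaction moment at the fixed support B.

B_x = 0, B_y = 95.00 kN, M_B = 115.8 kN·m

ΣF_x = 0: B_x = 0.
ΣF_y = 0: B_y − 30 − 45 − 20 = 0 → B_y = 95.00 kN.
ΣM about B: M_B − 30·2.5 − 45·4.6 + 188.2 − 20·1.1 = 0 → M_B = 115.8 kN·m.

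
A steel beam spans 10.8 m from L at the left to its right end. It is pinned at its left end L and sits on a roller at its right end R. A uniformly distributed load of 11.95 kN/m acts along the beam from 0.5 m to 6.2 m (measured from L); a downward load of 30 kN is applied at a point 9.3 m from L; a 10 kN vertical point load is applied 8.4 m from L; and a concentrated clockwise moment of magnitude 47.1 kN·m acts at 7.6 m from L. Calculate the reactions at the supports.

L_x = 0, L_y = 49.01 kN, R_y = 59.10 kN

Resultant of the distributed load: 11.95 × 5.7 = 68.115 kN at 3.35 m from L.
Moments about L: R_y·10.8 − (11.95·5.7)·3.35 − 30·9.3 − 10·8.4 − 47.1 = 0 → R_y = 638.28525/10.8 = 59.1005 ≈ 59.10 kN.
ΣF_y = 0: L_y + 59.1005 − 11.95·5.7 − 30 − 10 = 0 → L_y = 49.01 kN.
ΣF_x = 0: no horizontal applied forces, so L_x = 0.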